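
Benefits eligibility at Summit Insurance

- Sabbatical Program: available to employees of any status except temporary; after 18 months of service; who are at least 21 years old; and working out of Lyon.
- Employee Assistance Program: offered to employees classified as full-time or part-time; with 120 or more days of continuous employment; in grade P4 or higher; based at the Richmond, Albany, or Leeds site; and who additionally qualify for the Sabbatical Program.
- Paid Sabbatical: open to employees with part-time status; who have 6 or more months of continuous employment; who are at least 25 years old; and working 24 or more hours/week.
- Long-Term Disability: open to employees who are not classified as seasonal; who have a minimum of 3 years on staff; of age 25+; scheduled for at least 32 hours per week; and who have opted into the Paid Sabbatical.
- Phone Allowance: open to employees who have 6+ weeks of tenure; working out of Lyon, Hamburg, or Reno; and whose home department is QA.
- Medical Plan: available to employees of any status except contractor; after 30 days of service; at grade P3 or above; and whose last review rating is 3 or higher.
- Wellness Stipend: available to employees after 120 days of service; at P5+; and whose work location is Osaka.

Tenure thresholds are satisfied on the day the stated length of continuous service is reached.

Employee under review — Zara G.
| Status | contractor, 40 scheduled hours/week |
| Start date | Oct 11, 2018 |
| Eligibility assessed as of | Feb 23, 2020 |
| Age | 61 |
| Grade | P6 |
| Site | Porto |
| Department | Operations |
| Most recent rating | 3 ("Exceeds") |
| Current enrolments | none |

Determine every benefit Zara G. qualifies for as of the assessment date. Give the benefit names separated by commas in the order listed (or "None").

None

Service from Oct 11, 2018 to Feb 23, 2020: 500 days.
Sabbatical Program — status contractor ✓ (not excluded); service 500 days < 18 months (≈540 days) ✗ → not eligible.
Employee Assistance Program — status contractor ✗ (requires full-time or part-time) → not eligible.
Paid Sabbatical — status contractor ✗ (requires part-time) → not eligible.
Long-Term Disability — status contractor ✓ (not excluded); service 500 days < 3 years (≈1095 days) ✗ → not eligible.
Phone Allowance — service 500 days ≥ 6 weeks (≈42 days) ✓; site Porto ✗ (not Lyon, Hamburg, or Reno) → not eligible.
Medical Plan — status contractor ✗ (excluded) → not eligible.
Wellness Stipend — service 500 days ≥ 120 days ✓; grade P6 ≥ P5 ✓; site Porto ✗ (not Osaka) → not eligible.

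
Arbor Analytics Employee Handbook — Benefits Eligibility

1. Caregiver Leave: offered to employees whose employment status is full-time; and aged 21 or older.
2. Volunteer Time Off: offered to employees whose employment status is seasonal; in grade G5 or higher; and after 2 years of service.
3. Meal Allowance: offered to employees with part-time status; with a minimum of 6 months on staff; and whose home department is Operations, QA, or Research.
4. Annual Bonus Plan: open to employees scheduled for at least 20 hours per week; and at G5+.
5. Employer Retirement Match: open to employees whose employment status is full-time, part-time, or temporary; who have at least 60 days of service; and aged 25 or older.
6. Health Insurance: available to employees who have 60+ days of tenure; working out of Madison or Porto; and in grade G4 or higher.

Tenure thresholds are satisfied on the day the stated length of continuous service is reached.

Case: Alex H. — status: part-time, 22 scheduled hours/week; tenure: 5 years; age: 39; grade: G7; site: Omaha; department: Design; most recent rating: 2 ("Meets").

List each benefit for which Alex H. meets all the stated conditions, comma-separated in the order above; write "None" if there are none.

Caregiver Leave — status part-time ✗ (requires full-time) → not eligible.
Volunteer Time Off — status part-time ✗ (requires seasonal) → not eligible.
Meal Allowance — status part-time ✓; service 5 years ≥ 6 months (≈180 days) ✓; dept Design ✗ → not eligible.
Annual Bonus Plan — 22 hrs/wk ≥ 20 ✓; grade G7 ≥ G5 ✓ → eligible.
Employer Retirement Match — status part-time ✓; service 5 years ≥ 60 days ✓; age 39 ≥ 25 ✓ → eligible.
Health Insurance — service 5 years ≥ 60 days ✓; site Omaha ✗ (not Madison or Porto) → not eligible.

Annual Bonus Plan, Employer Retirement Match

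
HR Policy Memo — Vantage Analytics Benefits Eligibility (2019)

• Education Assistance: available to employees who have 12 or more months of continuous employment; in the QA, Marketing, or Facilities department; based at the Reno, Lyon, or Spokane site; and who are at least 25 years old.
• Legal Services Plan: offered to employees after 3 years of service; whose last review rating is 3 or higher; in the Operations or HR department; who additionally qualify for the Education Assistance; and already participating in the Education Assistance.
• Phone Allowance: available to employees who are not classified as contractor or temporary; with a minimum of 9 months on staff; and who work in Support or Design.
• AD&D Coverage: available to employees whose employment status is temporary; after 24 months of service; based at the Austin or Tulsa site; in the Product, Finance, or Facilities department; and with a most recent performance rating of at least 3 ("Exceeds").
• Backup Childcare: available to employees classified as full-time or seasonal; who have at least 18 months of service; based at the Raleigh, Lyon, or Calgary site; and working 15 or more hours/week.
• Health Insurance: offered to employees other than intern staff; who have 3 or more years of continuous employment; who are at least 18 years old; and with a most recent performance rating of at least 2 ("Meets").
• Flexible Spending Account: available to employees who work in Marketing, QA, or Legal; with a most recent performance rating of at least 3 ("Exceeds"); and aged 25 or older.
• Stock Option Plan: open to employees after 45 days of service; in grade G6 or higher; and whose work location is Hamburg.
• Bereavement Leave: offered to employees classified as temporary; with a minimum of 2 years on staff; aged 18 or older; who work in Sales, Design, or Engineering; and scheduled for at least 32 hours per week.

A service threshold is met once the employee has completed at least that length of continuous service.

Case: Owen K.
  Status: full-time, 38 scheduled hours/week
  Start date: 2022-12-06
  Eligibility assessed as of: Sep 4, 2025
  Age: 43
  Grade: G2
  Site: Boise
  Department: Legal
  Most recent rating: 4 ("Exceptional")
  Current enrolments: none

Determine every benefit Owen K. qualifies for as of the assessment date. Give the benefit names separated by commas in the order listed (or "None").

Flexible Spending Account

Service from 2022-12-06 to Sep 4, 2025: 1003 days.
Education Assistance — service 1003 days ≥ 12 months (≈360 days) ✓; dept Legal ✗ → not eligible.
Legal Services Plan — service 1003 days < 3 years (≈1095 days) ✗ → not eligible.
Phone Allowance — status full-time ✓ (not excluded); service 1003 days ≥ 9 months (≈270 days) ✓; dept Legal ✗ → not eligible.
AD&D Coverage — status full-time ✗ (requires temporary) → not eligible.
Backup Childcare — status full-time ✓; service 1003 days ≥ 18 months (≈540 days) ✓; site Boise ✗ (not Raleigh, Lyon, or Calgary) → not eligible.
Health Insurance — status full-time ✓ (not excluded); service 1003 days < 3 years (≈1095 days) ✗ → not eligible.
Flexible Spending Account — dept Legal ✓; rating 4 ≥ 3 ✓; age 43 ≥ 25 ✓ → eligible.
Stock Option Plan — service 1003 days ≥ 45 days ✓; grade G2 < G6 ✗ → not eligible.
Bereavement Leave — status full-time ✗ (requires temporary) → not eligible.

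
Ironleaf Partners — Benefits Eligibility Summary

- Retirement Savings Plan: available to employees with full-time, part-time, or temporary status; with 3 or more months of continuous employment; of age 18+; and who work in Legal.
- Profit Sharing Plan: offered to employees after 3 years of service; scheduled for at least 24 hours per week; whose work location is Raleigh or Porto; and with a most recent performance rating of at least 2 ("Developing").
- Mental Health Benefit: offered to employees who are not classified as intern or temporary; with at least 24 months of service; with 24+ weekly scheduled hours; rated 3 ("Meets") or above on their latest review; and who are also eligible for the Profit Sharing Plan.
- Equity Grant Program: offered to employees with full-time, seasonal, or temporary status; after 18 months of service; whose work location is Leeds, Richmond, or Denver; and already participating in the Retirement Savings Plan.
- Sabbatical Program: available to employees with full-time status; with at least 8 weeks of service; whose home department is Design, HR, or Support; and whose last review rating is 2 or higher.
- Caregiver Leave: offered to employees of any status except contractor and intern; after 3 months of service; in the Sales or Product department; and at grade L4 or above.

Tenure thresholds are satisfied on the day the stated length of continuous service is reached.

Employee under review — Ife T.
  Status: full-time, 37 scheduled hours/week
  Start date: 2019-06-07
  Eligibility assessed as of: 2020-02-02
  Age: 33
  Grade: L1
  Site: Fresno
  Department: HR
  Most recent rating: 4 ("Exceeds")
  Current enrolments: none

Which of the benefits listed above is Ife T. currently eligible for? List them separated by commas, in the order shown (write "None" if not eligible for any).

Service from 2019-06-07 to 2020-02-02: 240 days.
Retirement Savings Plan — status full-time ✓; service 240 days ≥ 3 months (≈90 days) ✓; age 33 ≥ 18 ✓; dept HR ✗ → not eligible.
Profit Sharing Plan — service 240 days < 3 years (≈1095 days) ✗ → not eligible.
Mental Health Benefit — status full-time ✓ (not excluded); service 240 days < 24 months (≈720 days) ✗ → not eligible.
Equity Grant Program — status full-time ✓; service 240 days < 18 months (≈540 days) ✗ → not eligible.
Sabbatical Program — status full-time ✓; service 240 days ≥ 8 weeks (≈56 days) ✓; dept HR ✓; rating 4 ≥ 2 ✓ → eligible.
Caregiver Leave — status full-time ✓ (not excluded); service 240 days ≥ 3 months (≈90 days) ✓; dept HR ✗ → not eligible.

Sabbatical Program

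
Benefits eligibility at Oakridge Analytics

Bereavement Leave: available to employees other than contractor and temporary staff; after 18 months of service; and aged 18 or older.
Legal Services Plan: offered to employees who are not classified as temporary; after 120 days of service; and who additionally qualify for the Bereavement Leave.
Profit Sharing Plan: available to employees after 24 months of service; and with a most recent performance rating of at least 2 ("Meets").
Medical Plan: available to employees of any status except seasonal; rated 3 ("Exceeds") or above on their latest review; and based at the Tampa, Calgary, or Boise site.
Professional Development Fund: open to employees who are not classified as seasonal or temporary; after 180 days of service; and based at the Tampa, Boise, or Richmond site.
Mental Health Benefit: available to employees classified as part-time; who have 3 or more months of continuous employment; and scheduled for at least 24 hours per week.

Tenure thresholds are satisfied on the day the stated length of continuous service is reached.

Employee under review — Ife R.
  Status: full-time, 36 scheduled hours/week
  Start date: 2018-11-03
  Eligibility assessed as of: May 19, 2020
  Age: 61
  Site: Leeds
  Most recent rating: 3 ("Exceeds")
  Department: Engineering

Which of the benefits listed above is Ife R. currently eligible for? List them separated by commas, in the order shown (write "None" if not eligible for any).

Bereavement Leave, Legal Services Plan

Service from 2018-11-03 to May 19, 2020: 563 days.
Bereavement Leave — status full-time ✓ (not excluded); service 563 days ≥ 18 months (≈540 days) ✓; age 61 ≥ 18 ✓ → eligible.
Legal Services Plan — status full-time ✓ (not excluded); service 563 days ≥ 120 days ✓; eligible for Bereavement Leave ✓ → eligible.
Profit Sharing Plan — service 563 days < 24 months (≈720 days) ✗ → not eligible.
Medical Plan — status full-time ✓ (not excluded); rating 3 ≥ 3 ✓; site Leeds ✗ (not Tampa, Calgary, or Boise) → not eligible.
Professional Development Fund — status full-time ✓ (not excluded); service 563 days ≥ 180 days ✓; site Leeds ✗ (not Tampa, Boise, or Richmond) → not eligible.
Mental Health Benefit — status full-time ✗ (requires part-time) → not eligible.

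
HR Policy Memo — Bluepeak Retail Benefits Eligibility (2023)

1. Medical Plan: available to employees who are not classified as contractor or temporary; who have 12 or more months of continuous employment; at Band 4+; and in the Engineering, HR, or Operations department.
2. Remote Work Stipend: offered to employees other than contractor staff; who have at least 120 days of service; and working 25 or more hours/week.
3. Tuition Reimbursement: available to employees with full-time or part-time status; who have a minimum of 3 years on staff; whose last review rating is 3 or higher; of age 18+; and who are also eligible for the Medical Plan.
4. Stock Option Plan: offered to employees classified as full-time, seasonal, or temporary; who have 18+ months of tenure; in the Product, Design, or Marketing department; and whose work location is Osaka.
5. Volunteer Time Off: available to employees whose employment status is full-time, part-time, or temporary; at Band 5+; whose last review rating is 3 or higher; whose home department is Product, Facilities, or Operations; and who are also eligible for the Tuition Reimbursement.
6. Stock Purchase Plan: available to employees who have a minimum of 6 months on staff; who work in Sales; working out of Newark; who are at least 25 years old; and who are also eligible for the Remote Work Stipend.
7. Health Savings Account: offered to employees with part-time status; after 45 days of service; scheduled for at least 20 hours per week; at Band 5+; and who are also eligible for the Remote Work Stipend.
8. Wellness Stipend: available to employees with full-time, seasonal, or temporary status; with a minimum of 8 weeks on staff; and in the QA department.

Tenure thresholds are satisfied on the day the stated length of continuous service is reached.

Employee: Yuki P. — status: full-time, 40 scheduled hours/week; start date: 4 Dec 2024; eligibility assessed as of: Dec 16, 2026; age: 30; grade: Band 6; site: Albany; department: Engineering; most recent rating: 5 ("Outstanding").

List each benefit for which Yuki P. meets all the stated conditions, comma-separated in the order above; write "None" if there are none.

Medical Plan, Remote Work Stipend

Service from 4 Dec 2024 to Dec 16, 2026: 742 days.
Medical Plan — status full-time ✓ (not excluded); service 742 days ≥ 12 months (≈360 days) ✓; grade Band 6 ≥ Band 4 ✓; dept Engineering ✓ → eligible.
Remote Work Stipend — status full-time ✓ (not excluded); service 742 days ≥ 120 days ✓; 40 hrs/wk ≥ 25 ✓ → eligible.
Tuition Reimbursement — status full-time ✓; service 742 days < 3 years (≈1095 days) ✗ → not eligible.
Stock Option Plan — status full-time ✓; service 742 days ≥ 18 months (≈540 days) ✓; dept Engineering ✗ → not eligible.
Volunteer Time Off — status full-time ✓; grade Band 6 ≥ Band 5 ✓; rating 5 ≥ 3 ✓; dept Engineering ✗ → not eligible.
Stock Purchase Plan — service 742 days ≥ 6 months (≈180 days) ✓; dept Engineering ✗ → not eligible.
Health Savings Account — status full-time ✗ (requires part-time) → not eligible.
Wellness Stipend — status full-time ✓; service 742 days ≥ 8 weeks (≈56 days) ✓; dept Engineering ✗ → not eligible.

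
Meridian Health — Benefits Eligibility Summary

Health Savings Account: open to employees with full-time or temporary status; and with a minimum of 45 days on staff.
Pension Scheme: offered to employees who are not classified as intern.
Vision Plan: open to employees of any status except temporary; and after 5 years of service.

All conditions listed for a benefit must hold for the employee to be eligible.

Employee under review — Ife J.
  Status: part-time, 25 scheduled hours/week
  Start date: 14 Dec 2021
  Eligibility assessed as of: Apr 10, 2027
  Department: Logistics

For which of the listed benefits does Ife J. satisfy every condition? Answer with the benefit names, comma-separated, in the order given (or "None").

Pension Scheme, Vision Plan

Service from 14 Dec 2021 to Apr 10, 2027: 1943 days.
Health Savings Account — status part-time ✗ (requires full-time or temporary) → not eligible.
Pension Scheme — status part-time ✓ (not excluded) → eligible.
Vision Plan — status part-time ✓ (not excluded); service 1943 days ≥ 5 years (≈1825 days) ✓ → eligible.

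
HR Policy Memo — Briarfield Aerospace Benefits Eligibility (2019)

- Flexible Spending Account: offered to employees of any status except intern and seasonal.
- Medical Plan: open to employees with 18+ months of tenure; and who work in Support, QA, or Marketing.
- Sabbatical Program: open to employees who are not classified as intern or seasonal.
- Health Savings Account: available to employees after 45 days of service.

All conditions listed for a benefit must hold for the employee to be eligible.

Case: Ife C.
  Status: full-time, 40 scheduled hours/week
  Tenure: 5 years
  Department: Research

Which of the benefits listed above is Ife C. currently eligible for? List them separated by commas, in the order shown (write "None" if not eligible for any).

Flexible Spending Account — status full-time ✓ (not excluded) → eligible.
Medical Plan — service 5 years ≥ 18 months (≈540 days) ✓; dept Research ✗ → not eligible.
Sabbatical Program — status full-time ✓ (not excluded) → eligible.
Health Savings Account — service 5 years ≥ 45 days ✓ → eligible.

Flexible Spending Account, Sabbatical Program, Health Savings Account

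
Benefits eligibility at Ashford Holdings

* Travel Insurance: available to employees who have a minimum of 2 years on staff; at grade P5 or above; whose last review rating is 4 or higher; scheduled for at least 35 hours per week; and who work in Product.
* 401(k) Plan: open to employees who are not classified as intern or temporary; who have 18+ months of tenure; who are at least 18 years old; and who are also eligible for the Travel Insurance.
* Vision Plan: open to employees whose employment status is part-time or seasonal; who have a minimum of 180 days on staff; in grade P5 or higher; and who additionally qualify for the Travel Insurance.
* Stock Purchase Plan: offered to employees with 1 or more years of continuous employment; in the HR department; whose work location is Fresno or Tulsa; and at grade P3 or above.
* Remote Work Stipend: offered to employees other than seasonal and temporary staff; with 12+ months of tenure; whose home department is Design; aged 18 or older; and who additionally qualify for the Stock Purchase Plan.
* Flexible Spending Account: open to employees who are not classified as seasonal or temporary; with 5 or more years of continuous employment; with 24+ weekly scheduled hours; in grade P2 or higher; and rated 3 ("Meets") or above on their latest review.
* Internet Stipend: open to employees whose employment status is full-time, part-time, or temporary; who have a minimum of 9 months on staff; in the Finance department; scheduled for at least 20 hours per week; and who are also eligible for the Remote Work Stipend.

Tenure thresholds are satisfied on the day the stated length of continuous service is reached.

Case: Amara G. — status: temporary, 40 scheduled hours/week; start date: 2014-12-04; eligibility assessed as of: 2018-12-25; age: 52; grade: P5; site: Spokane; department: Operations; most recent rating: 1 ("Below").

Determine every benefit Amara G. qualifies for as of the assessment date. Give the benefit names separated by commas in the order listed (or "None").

None

Service from 2014-12-04 to 2018-12-25: 1482 days.
Travel Insurance — service 1482 days ≥ 2 years (≈730 days) ✓; grade P5 ≥ P5 ✓; rating 1 < 4 ✗ → not eligible.
401(k) Plan — status temporary ✗ (excluded) → not eligible.
Vision Plan — status temporary ✗ (requires part-time or seasonal) → not eligible.
Stock Purchase Plan — service 1482 days ≥ 1 year (≈365 days) ✓; dept Operations ✗ → not eligible.
Remote Work Stipend — status temporary ✗ (excluded) → not eligible.
Flexible Spending Account — status temporary ✗ (excluded) → not eligible.
Internet Stipend — status temporary ✓; service 1482 days ≥ 9 months (≈270 days) ✓; dept Operations ✗ → not eligible.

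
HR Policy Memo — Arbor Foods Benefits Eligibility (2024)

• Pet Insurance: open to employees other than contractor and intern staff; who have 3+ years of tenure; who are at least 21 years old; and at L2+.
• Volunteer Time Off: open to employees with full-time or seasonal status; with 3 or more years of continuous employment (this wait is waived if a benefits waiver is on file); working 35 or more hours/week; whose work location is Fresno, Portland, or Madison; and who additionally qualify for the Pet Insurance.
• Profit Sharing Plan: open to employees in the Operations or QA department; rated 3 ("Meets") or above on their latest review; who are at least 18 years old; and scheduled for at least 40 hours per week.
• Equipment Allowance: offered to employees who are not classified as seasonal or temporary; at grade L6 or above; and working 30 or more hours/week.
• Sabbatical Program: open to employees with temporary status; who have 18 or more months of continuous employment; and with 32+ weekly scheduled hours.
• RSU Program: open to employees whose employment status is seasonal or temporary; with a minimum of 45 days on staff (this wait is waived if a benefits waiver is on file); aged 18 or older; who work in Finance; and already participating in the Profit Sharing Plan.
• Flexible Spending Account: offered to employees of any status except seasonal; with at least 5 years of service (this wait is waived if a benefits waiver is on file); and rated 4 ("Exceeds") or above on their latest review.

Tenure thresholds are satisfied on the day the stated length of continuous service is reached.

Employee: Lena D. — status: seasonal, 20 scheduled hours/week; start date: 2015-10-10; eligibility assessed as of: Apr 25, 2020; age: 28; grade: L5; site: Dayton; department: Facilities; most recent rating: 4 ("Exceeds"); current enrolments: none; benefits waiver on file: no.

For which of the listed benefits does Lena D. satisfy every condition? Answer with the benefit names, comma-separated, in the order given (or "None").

Service from 2015-10-10 to Apr 25, 2020: 1659 days.
Pet Insurance — status seasonal ✓ (not excluded); service 1659 days ≥ 3 years (≈1095 days) ✓; age 28 ≥ 21 ✓; grade L5 ≥ L2 ✓ → eligible.
Volunteer Time Off — status seasonal ✓; no waiver, service 1659 days ≥ 3 years (≈1095 days) ✓; 20 hrs/wk < 35 ✗ → not eligible.
Profit Sharing Plan — dept Facilities ✗ → not eligible.
Equipment Allowance — status seasonal ✗ (excluded) → not eligible.
Sabbatical Program — status seasonal ✗ (requires temporary) → not eligible.
RSU Program — status seasonal ✓; no waiver, service 1659 days ≥ 45 days ✓; age 28 ≥ 18 ✓; dept Facilities ✗ → not eligible.
Flexible Spending Account — status seasonal ✗ (excluded) → not eligible.

Pet Insurance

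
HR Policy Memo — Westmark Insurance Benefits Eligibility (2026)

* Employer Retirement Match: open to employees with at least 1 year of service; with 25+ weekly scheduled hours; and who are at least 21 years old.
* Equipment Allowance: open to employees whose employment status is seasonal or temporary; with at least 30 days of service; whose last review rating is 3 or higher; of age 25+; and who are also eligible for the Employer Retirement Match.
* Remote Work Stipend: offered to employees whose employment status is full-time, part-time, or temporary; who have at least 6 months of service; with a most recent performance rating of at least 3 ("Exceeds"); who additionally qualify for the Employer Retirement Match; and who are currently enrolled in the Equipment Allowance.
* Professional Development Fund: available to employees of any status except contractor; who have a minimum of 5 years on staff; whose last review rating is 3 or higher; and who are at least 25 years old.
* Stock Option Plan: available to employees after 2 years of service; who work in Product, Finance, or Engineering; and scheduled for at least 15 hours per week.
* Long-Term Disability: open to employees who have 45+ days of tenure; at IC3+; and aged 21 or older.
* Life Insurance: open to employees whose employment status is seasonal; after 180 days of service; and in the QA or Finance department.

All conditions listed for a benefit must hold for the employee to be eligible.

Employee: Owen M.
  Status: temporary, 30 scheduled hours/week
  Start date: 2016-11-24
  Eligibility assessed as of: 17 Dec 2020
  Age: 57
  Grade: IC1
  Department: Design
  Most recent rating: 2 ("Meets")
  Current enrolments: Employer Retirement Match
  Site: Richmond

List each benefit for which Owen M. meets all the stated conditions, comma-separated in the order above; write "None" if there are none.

Service from 2016-11-24 to 17 Dec 2020: 1484 days.
Employer Retirement Match — service 1484 days ≥ 1 year (≈365 days) ✓; 30 hrs/wk ≥ 25 ✓; age 57 ≥ 21 ✓ → eligible.
Equipment Allowance — status temporary ✓; service 1484 days ≥ 30 days ✓; rating 2 < 3 ✗ → not eligible.
Remote Work Stipend — status temporary ✓; service 1484 days ≥ 6 months (≈180 days) ✓; rating 2 < 3 ✗ → not eligible.
Professional Development Fund — status temporary ✓ (not excluded); service 1484 days < 5 years (≈1825 days) ✗ → not eligible.
Stock Option Plan — service 1484 days ≥ 2 years (≈730 days) ✓; dept Design ✗ → not eligible.
Long-Term Disability — service 1484 days ≥ 45 days ✓; grade IC1 < IC3 ✗ → not eligible.
Life Insurance — status temporary ✗ (requires seasonal) → not eligible.

Employer Retirement Match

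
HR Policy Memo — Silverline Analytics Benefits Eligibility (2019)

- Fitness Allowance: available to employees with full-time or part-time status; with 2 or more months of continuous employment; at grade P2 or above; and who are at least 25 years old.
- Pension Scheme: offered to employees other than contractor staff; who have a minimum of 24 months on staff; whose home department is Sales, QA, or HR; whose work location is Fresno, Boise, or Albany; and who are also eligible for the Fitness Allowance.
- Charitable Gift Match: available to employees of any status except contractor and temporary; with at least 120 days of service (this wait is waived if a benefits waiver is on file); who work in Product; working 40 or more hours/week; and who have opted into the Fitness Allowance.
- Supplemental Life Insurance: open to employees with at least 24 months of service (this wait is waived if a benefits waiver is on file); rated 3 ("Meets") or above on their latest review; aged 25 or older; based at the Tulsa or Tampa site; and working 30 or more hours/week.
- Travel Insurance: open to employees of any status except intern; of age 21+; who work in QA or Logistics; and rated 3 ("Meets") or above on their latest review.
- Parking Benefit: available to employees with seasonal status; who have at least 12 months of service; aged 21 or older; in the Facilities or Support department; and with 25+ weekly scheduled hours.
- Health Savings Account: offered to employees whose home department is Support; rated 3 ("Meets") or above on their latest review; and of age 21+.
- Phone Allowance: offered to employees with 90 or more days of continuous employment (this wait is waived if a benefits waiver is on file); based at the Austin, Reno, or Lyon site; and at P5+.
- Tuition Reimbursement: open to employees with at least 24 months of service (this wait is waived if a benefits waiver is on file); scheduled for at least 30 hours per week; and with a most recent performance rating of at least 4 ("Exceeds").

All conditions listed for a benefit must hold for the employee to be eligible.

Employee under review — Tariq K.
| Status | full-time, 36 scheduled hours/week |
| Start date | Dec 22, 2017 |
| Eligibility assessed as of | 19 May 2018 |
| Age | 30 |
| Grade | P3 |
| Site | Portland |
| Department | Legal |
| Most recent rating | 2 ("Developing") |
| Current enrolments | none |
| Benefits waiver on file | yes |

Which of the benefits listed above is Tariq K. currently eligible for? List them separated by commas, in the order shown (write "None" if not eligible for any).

Service from Dec 22, 2017 to 19 May 2018: 148 days.
Fitness Allowance — status full-time ✓; service 148 days ≥ 2 months (≈60 days) ✓; grade P3 ≥ P2 ✓; age 30 ≥ 25 ✓ → eligible.
Pension Scheme — status full-time ✓ (not excluded); service 148 days < 24 months (≈720 days) ✗ → not eligible.
Charitable Gift Match — status full-time ✓ (not excluded); benefits waiver on file ✓; dept Legal ✗ → not eligible.
Supplemental Life Insurance — benefits waiver on file ✓; rating 2 < 3 ✗ → not eligible.
Travel Insurance — status full-time ✓ (not excluded); age 30 ≥ 21 ✓; dept Legal ✗ → not eligible.
Parking Benefit — status full-time ✗ (requires seasonal) → not eligible.
Health Savings Account — dept Legal ✗ → not eligible.
Phone Allowance — benefits waiver on file ✓; site Portland ✗ (not Austin, Reno, or Lyon) → not eligible.
Tuition Reimbursement — benefits waiver on file ✓; 36 hrs/wk ≥ 30 ✓; rating 2 < 4 ✗ → not eligible.

Fitness Allowance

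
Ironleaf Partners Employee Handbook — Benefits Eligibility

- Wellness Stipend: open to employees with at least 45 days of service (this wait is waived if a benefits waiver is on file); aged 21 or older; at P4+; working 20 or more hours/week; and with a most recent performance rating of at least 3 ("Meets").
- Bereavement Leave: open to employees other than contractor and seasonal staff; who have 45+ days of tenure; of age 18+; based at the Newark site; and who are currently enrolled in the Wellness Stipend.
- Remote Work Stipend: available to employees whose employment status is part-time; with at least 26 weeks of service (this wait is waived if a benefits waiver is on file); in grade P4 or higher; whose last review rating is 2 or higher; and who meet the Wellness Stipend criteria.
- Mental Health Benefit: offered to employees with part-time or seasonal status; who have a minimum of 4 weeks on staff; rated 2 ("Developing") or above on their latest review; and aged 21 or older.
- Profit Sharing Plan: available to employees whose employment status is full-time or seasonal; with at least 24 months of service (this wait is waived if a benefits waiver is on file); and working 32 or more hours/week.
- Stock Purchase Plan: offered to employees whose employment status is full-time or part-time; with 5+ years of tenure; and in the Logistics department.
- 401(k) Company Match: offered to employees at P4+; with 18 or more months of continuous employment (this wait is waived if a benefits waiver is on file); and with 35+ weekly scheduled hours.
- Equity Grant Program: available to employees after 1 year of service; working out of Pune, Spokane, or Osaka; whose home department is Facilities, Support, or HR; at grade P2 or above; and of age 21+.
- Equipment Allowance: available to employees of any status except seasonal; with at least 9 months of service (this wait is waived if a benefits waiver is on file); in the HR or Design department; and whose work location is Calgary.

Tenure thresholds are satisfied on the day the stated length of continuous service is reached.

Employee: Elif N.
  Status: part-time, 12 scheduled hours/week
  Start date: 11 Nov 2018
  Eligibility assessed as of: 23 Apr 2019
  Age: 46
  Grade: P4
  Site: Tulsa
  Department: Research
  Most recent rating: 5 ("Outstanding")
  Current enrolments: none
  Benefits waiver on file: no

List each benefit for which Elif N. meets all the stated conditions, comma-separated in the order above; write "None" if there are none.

Service from 11 Nov 2018 to 23 Apr 2019: 163 days.
Wellness Stipend — no waiver, service 163 days ≥ 45 days ✓; age 46 ≥ 21 ✓; grade P4 ≥ P4 ✓; 12 hrs/wk < 20 ✗ → not eligible.
Bereavement Leave — status part-time ✓ (not excluded); service 163 days ≥ 45 days ✓; age 46 ≥ 18 ✓; site Tulsa ✗ (not Newark) → not eligible.
Remote Work Stipend — status part-time ✓; no waiver, service 163 days < 26 weeks (≈182 days) ✗ → not eligible.
Mental Health Benefit — status part-time ✓; service 163 days ≥ 4 weeks (≈28 days) ✓; rating 5 ≥ 2 ✓; age 46 ≥ 21 ✓ → eligible.
Profit Sharing Plan — status part-time ✗ (requires full-time or seasonal) → not eligible.
Stock Purchase Plan — status part-time ✓; service 163 days < 5 years (≈1825 days) ✗ → not eligible.
401(k) Company Match — grade P4 ≥ P4 ✓; no waiver, service 163 days < 18 months (≈540 days) ✗ → not eligible.
Equity Grant Program — service 163 days < 1 year (≈365 days) ✗ → not eligible.
Equipment Allowance — status part-time ✓ (not excluded); no waiver, service 163 days < 9 months (≈270 days) ✗ → not eligible.

Mental Health Benefit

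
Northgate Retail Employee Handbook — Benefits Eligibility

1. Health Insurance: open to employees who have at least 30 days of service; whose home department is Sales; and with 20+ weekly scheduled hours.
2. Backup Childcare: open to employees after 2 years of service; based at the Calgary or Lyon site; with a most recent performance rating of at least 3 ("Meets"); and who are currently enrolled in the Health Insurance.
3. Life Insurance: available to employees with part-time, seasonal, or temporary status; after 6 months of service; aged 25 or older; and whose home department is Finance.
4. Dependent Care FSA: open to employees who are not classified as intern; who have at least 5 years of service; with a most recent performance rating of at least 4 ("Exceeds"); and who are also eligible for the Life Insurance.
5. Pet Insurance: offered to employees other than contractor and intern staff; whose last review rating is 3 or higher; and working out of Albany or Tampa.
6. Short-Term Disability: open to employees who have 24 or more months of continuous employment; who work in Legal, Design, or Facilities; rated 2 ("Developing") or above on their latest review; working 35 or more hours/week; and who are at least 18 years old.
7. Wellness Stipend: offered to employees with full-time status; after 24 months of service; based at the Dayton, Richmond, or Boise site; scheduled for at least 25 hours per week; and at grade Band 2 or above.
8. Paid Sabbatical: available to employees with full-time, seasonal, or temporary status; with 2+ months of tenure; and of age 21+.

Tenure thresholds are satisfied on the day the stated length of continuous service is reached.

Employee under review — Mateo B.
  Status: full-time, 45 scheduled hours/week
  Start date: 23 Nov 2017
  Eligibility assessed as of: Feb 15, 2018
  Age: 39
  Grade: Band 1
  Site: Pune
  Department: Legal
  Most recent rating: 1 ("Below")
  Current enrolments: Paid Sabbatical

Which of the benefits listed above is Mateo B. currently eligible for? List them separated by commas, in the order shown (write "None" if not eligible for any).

Service from 23 Nov 2017 to Feb 15, 2018: 84 days.
Health Insurance — service 84 days ≥ 30 days ✓; dept Legal ✗ → not eligible.
Backup Childcare — service 84 days < 2 years (≈730 days) ✗ → not eligible.
Life Insurance — status full-time ✗ (requires part-time, seasonal, or temporary) → not eligible.
Dependent Care FSA — status full-time ✓ (not excluded); service 84 days < 5 years (≈1825 days) ✗ → not eligible.
Pet Insurance — status full-time ✓ (not excluded); rating 1 < 3 ✗ → not eligible.
Short-Term Disability — service 84 days < 24 months (≈720 days) ✗ → not eligible.
Wellness Stipend — status full-time ✓; service 84 days < 24 months (≈720 days) ✗ → not eligible.
Paid Sabbatical — status full-time ✓; service 84 days ≥ 2 months (≈60 days) ✓; age 39 ≥ 21 ✓ → eligible.

Paid Sabbatical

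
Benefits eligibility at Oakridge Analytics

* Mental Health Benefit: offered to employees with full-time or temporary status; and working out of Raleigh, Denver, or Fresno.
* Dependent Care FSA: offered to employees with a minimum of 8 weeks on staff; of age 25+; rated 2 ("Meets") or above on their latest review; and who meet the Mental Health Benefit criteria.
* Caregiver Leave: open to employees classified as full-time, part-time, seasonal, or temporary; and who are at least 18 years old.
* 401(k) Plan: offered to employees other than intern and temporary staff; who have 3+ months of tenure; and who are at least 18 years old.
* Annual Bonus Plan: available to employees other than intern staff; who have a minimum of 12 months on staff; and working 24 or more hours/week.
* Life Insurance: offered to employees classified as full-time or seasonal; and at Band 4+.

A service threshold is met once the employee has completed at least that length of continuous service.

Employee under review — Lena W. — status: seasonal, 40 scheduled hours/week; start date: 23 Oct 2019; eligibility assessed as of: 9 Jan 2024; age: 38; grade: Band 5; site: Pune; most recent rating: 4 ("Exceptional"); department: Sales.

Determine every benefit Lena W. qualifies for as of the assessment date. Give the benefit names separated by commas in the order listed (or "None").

Caregiver Leave, 401(k) Plan, Annual Bonus Plan, Life Insurance

Service from 23 Oct 2019 to 9 Jan 2024: 1539 days.
Mental Health Benefit — status seasonal ✗ (requires full-time or temporary) → not eligible.
Dependent Care FSA — service 1539 days ≥ 8 weeks (≈56 days) ✓; age 38 ≥ 25 ✓; rating 4 ≥ 2 ✓; not eligible for Mental Health Benefit ✗ → not eligible.
Caregiver Leave — status seasonal ✓; age 38 ≥ 18 ✓ → eligible.
401(k) Plan — status seasonal ✓ (not excluded); service 1539 days ≥ 3 months (≈90 days) ✓; age 38 ≥ 18 ✓ → eligible.
Annual Bonus Plan — status seasonal ✓ (not excluded); service 1539 days ≥ 12 months (≈360 days) ✓; 40 hrs/wk ≥ 24 ✓ → eligible.
Life Insurance — status seasonal ✓; grade Band 5 ≥ Band 4 ✓ → eligible.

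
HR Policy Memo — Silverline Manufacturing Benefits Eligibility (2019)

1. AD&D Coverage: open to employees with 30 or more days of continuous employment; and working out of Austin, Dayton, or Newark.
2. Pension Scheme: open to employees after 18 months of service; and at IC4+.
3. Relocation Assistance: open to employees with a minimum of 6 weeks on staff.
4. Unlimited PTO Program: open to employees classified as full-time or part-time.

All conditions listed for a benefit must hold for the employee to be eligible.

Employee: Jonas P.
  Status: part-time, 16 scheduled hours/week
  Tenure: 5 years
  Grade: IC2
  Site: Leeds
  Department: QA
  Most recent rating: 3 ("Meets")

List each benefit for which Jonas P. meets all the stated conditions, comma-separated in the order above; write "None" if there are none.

AD&D Coverage — service 5 years ≥ 30 days ✓; site Leeds ✗ (not Austin, Dayton, or Newark) → not eligible.
Pension Scheme — service 5 years ≥ 18 months (≈540 days) ✓; grade IC2 < IC4 ✗ → not eligible.
Relocation Assistance — service 5 years ≥ 6 weeks (≈42 days) ✓ → eligible.
Unlimited PTO Program — status part-time ✓ → eligible.

Relocation Assistance, Unlimited PTO Program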